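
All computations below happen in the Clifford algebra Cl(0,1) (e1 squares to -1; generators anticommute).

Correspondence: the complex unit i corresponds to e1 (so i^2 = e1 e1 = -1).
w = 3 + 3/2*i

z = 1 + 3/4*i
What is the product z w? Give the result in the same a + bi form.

In blades: z = 1 + 3/4*e1, w = 3 + 3/2*e1.
Distribute z over w term by term (generator squares from the signature, products reordered to ascending indices): (1)*w = 3 + 3/2*e1; (3/4*e1)*w = -9/8 + 9/4*e1.
Sum: 15/8 + 15/4*e1; translating back through the correspondence:
Answer: 15/8 + 15/4*i


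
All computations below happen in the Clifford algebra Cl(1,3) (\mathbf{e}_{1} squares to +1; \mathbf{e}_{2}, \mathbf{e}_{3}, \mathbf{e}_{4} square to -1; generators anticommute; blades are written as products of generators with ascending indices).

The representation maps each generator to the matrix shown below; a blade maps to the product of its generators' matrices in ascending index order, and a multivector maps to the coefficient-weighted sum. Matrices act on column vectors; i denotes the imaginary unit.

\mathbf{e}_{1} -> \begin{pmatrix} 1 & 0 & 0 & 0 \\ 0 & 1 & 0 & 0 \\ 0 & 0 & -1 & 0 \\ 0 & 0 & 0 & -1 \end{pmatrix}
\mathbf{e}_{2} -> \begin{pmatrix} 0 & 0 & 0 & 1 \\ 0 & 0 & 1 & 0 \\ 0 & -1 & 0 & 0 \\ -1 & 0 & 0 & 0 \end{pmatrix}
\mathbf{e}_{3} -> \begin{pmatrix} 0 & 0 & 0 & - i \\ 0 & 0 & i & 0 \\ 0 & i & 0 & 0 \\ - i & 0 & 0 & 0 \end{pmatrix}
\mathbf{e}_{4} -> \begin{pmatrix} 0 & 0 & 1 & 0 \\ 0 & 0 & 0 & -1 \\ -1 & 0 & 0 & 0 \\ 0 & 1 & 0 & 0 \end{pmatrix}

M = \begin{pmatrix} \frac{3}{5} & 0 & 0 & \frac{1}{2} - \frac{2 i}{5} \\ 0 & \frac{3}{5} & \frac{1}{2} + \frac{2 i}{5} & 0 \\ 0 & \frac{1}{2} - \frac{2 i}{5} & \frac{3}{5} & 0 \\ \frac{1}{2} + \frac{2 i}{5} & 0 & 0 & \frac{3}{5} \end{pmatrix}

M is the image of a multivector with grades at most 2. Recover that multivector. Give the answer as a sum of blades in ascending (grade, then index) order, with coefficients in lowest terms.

Method: the blade images are trace-orthogonal — tr(rho(e_A) rho(e_B)^-1) = 4 if A = B and 0 otherwise — and rho(e_A)^-1 = (e_A)^2 * rho(e_A) with (e_A)^2 = +1 or -1, so the coefficient of e_A in the preimage is (e_A)^2 * tr(M rho(e_A))/4.
Nonzero projections over blades of grade <= 2: 1: (1)^2 = +1, tr(M 1) = \frac{12}{5}, coefficient \frac{3}{5}; e_{1} e_{2}: (e_{1} e_{2})^2 = +1, tr(M rho(e_{1} e_{2})) = 2, coefficient \frac{1}{2}; e_{1} e_{3}: (e_{1} e_{3})^2 = +1, tr(M rho(e_{1} e_{3})) = \frac{8}{5}, coefficient \frac{2}{5}. Every other blade of grade <= 2 projects to 0.
Answer: \frac{3}{5} + \frac{1}{2} e_{1} e_{2} + \frac{2}{5} e_{1} e_{3}


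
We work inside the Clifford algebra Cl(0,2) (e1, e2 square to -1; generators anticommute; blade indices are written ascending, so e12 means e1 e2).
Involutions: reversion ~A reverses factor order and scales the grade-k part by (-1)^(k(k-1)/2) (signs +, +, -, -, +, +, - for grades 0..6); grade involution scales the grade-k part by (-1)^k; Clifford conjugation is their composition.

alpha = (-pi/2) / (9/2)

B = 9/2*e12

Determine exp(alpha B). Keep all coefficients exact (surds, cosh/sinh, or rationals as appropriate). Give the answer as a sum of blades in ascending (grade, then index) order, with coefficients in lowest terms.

B^2 = (9/2)^2*(e12)^2 = 81/4*(-1) = -81/4 (a basis 2-blade squares to minus the product of its generators' squares).
B^2 = -81/4 — the series telescopes trigonometrically here: l = 9/2, alpha*l = -pi/2, so exp(alpha B) = cos(-pi/2) + (sin(-pi/2)/(9/2))*B = 0 + (-2/9)*B.
Answer: -e12


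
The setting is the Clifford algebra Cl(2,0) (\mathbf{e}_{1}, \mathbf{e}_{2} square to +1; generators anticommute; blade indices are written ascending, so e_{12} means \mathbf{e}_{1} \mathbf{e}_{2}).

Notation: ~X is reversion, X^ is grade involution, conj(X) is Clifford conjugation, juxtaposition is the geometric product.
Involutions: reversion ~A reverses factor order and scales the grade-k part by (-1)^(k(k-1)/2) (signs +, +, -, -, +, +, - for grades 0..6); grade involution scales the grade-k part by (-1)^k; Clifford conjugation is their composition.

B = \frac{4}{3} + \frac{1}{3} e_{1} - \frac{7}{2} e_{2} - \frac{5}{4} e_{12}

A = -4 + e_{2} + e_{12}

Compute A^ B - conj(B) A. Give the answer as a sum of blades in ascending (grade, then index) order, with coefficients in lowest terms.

first term: -\frac{7}{12} - \frac{73}{12} e_{1} + \frac{37}{3} e_{2} + \frac{20}{3} e_{12}
second term: -\frac{37}{12} - \frac{11}{12} e_{1} - 13 e_{2} - 4 e_{12}
Answer: \frac{5}{2} - \frac{31}{6} e_{1} + \frac{76}{3} e_{2} + \frac{32}{3} e_{12}


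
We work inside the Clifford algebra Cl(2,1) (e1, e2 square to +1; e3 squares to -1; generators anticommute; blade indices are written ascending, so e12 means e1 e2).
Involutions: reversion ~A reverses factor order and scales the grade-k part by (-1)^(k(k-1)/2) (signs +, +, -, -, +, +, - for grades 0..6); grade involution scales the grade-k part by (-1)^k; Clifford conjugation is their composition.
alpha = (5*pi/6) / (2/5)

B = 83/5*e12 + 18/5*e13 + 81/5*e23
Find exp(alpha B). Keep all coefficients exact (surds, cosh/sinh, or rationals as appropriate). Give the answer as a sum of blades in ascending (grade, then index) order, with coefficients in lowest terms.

B^2 term by term: the squares give (83/5)^2*(e12)^2 + (18/5)^2*(e13)^2 + (81/5)^2*(e23)^2 = 6889/25*(-1) + 324/25*(+1) + 6561/25*(+1) = -4/25 (each basis 2-blade squares to minus the product of its generators' squares); cross terms between blades sharing an index anticommute and cancel. So B^2 = -4/25.
B^2 = -4/25 — a negative square means the series sums to a rotation: l = 2/5, alpha*l = 5*pi/6, so exp(alpha B) = cos(5*pi/6) + (sin(5*pi/6)/(2/5))*B = -sqrt(3)/2 + (5/4)*B.
Answer: -sqrt(3)/2 + 83/4*e12 + 9/2*e13 + 81/4*e23


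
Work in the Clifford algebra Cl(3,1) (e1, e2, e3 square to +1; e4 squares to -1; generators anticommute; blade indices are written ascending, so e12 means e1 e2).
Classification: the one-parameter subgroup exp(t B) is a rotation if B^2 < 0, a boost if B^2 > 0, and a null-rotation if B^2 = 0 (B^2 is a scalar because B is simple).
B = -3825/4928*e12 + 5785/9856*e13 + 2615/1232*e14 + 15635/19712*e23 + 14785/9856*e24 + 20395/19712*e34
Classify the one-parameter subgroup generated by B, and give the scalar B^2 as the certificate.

B^2 term by term: the squares give (-3825/4928)^2*(e12)^2 + (5785/9856)^2*(e13)^2 + (2615/1232)^2*(e14)^2 + (15635/19712)^2*(e23)^2 + (14785/9856)^2*(e24)^2 + (20395/19712)^2*(e34)^2 = 14630625/24285184*(-1) + 33466225/97140736*(-1) + 6838225/1517824*(+1) + 244453225/388562944*(-1) + 218596225/97140736*(+1) + 415956025/388562944*(+1) = 25/4 (each basis 2-blade squares to minus the product of its generators' squares); cross terms between blades sharing an index anticommute and cancel; the commuting (index-disjoint) pairs give grade-4 terms 2*c*c'*(blade product), which cancel blade by blade — e1234: -78010875/48570368 - 85531225/48570368 + 40885525/12142592 = 0 — confirming B is simple. So B^2 = 25/4.
Answer: boost, certificate B^2 = 25/4. Note: conjugating B changes its blade decomposition but never the scalar B^2 = 25/4, whose sign settles the classification.


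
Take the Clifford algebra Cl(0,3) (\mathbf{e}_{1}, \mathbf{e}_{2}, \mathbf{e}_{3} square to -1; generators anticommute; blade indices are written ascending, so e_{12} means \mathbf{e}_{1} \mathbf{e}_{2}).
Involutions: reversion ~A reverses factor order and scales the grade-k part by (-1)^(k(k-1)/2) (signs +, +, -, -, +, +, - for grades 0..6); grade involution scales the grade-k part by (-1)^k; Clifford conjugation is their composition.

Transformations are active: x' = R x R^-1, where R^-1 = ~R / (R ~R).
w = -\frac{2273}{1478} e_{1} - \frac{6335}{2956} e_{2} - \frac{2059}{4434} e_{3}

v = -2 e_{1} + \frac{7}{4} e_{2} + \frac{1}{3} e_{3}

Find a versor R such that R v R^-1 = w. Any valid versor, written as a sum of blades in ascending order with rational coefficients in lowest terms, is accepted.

Reasoning: v^2 = w^2 = -\frac{1033}{144} since conjugation preserves the quadratic form; R = v + w = -\frac{5229}{1478} e_{1} - \frac{581}{1478} e_{2} - \frac{581}{4434} e_{3} is then valid when invertible, keeping its own part and reversing (v - w)/2.
Answer: -\frac{5229}{1478} e_{1} - \frac{581}{1478} e_{2} - \frac{581}{4434} e_{3}


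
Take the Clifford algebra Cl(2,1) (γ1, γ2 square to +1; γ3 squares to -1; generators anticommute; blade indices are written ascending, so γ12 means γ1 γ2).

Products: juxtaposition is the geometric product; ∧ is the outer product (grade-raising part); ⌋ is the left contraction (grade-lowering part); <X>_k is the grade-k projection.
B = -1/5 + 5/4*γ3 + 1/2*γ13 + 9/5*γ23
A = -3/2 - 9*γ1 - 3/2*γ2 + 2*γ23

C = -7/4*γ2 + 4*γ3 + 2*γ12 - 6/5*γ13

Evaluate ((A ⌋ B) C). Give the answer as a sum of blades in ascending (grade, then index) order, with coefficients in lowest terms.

step 1: 39/10 - 363/40*γ3 - 3/4*γ13 - 27/10*γ23
step 2: 186/5 + 1389/100*γ1 + 159/40*γ2 + 87/8*γ3 + 114/25*γ12 + 18/25*γ13 - 2781/160*γ23 - 1557/80*γ123
Answer: 186/5 + 1389/100*γ1 + 159/40*γ2 + 87/8*γ3 + 114/25*γ12 + 18/25*γ13 - 2781/160*γ23 - 1557/80*γ123


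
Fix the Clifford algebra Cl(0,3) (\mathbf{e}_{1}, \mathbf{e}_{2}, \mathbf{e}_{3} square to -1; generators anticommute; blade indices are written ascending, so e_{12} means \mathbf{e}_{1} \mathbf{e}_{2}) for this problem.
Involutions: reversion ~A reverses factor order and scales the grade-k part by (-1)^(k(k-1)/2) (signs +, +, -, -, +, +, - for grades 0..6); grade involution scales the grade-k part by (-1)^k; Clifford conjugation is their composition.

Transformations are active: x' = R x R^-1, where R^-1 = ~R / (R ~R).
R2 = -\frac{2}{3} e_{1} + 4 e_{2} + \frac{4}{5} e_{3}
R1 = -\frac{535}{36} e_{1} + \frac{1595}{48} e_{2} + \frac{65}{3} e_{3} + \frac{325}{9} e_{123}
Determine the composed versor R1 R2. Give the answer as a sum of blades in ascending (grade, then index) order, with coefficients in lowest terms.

Distribute over the terms of R2 (each basis-blade product reordered to ascending indices, repeated generators contracted through their squares):
R1 (-\frac{2}{3} e_{1}) = -\frac{535}{54} + \frac{1595}{72} e_{12} + \frac{130}{9} e_{13} + \frac{650}{27} e_{23}
R1 (4 e_{2}) = -\frac{1595}{12} - \frac{535}{9} e_{12} + \frac{1300}{9} e_{13} - \frac{260}{3} e_{23}
R1 (\frac{4}{5} e_{3}) = -\frac{52}{3} - \frac{260}{9} e_{12} - \frac{107}{9} e_{13} + \frac{319}{12} e_{23}
Summing the partial products and collecting blades:
Answer: -\frac{17297}{108} - \frac{4765}{72} e_{12} + 147 e_{13} - \frac{3889}{108} e_{23}


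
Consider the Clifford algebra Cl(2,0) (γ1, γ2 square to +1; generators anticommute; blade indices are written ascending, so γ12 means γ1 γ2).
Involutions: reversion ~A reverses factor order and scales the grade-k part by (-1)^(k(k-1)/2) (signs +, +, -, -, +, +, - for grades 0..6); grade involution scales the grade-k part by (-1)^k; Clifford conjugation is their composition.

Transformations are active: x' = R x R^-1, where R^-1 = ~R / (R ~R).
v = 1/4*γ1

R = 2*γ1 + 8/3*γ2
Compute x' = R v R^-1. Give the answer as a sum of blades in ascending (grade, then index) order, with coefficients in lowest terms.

~R = 2*γ1 + 8/3*γ2, and R ~R = 100/9, so R^-1 = ~R / (100/9).
R v = 1/2 - 2/3*γ12
Answer: -7/100*γ1 + 6/25*γ2


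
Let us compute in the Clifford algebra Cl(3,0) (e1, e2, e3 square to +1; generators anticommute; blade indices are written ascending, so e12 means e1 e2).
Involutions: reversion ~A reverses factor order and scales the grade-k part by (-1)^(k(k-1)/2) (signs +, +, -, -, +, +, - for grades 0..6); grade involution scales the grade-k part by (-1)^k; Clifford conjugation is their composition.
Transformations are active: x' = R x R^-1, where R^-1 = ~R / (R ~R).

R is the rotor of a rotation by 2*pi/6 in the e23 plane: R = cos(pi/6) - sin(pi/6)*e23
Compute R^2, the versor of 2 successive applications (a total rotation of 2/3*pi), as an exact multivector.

The rotor phase is half the rotation angle and phases add under composition, so 2 steps in the e23 plane accumulate phase 2*(pi/6) = pi/3: R^2 = cos(pi/3) - sin(pi/3)*e23.
cos(pi/3) = 1/2 and sin(pi/3) = sqrt(3)/2, so R^2 = 1/2 - sqrt(3)/2*e23. The net rotation is 2/3*pi; the rotor keeps the half-angle phase exactly.
Answer: 1/2 - sqrt(3)/2*e23


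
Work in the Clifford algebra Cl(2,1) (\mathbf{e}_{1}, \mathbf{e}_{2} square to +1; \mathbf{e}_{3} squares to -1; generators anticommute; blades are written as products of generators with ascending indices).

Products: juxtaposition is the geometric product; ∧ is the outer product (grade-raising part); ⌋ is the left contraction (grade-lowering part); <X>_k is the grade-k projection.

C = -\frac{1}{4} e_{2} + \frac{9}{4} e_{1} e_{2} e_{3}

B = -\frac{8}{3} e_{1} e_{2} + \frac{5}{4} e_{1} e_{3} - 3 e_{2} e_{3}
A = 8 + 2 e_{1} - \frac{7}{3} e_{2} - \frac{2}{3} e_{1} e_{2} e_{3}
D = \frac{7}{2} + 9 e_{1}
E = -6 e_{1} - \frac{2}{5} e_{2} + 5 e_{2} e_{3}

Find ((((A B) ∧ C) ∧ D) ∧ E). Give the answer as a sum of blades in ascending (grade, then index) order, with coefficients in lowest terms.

step 1: -\frac{38}{9} e_{1} - \frac{9}{2} e_{2} + \frac{139}{18} e_{3} - \frac{64}{3} e_{1} e_{2} + 10 e_{1} e_{3} - 24 e_{2} e_{3} - \frac{37}{12} e_{1} e_{2} e_{3}
step 2: \frac{19}{18} e_{1} e_{2} + \frac{139}{72} e_{2} e_{3} + \frac{5}{2} e_{1} e_{2} e_{3}
step 3: \frac{133}{36} e_{1} e_{2} + \frac{973}{144} e_{2} e_{3} + \frac{209}{8} e_{1} e_{2} e_{3}
step 4: -\frac{973}{24} e_{1} e_{2} e_{3}
Answer: -\frac{973}{24} e_{1} e_{2} e_{3}


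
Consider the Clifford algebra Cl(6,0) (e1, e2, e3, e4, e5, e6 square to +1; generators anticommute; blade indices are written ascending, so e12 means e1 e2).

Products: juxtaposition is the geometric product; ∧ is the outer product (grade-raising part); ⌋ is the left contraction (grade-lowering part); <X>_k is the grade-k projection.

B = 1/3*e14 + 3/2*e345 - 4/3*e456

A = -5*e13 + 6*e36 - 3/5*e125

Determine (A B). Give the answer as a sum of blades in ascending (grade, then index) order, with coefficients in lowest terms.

step 1: 5/3*e34 - 15/2*e145 + 1/5*e245 - 8*e345 - 9*e456 - 9/10*e1234 - 4/5*e1246 - 2*e1346 + 20/3*e13456
Answer: 5/3*e34 - 15/2*e145 + 1/5*e245 - 8*e345 - 9*e456 - 9/10*e1234 - 4/5*e1246 - 2*e1346 + 20/3*e13456


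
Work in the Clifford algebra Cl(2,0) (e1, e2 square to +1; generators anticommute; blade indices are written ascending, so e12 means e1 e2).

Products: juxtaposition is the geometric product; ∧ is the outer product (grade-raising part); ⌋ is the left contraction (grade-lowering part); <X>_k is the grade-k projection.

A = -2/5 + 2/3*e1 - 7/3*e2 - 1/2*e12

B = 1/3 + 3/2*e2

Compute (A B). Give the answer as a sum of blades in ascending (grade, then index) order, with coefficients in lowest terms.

step 1: -109/30 - 19/36*e1 - 62/45*e2 + 5/6*e12
Answer: -109/30 - 19/36*e1 - 62/45*e2 + 5/6*e12


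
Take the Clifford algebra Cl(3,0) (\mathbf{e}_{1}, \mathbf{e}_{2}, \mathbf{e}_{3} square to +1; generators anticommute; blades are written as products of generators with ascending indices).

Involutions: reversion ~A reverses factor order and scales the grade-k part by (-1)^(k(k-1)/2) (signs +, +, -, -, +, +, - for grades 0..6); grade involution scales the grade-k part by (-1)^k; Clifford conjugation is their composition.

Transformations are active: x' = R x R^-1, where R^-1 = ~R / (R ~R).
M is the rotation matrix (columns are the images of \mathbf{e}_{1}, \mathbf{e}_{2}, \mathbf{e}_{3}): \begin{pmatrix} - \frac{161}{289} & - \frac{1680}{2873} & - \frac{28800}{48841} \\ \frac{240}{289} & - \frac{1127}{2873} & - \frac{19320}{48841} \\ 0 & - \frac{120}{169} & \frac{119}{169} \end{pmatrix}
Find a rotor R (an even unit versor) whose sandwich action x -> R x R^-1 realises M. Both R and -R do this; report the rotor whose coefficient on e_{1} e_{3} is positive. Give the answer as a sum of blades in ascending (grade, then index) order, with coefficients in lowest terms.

Method: write R = a + b12*e_{1} e_{2} + b13*e_{1} e_{3} + b23*e_{2} e_{3} with a^2 + b12^2 + b13^2 + b23^2 = 1 (so R^-1 = ~R). Expanding the columns R e_j ~R gives tr M = 4a^2 - 1 and, from the antisymmetric part, M21 - M12 = -4a*b12, M13 - M31 = 4a*b13, M32 - M23 = -4a*b23.
Here tr M = -\frac{11977}{48841}, so a^2 = (1 + tr M)/4 = \frac{9216}{48841} and a = ±\frac{96}{221}. Taking a = \frac{96}{221}: M21 - M12 = \frac{69120}{48841}, M13 - M31 = -\frac{28800}{48841}, M32 - M23 = -\frac{15360}{48841}, giving b12 = -\frac{180}{221}, b13 = -\frac{75}{221}, b23 = \frac{40}{221}, i.e. R = \frac{96}{221} - \frac{180}{221} e_{1} e_{2} - \frac{75}{221} e_{1} e_{3} + \frac{40}{221} e_{2} e_{3}.
Its e_{1} e_{3} coefficient is negative, so report the other preimage -R.
Answer: -\frac{96}{221} + \frac{180}{221} e_{1} e_{2} + \frac{75}{221} e_{1} e_{3} - \frac{40}{221} e_{2} e_{3}. Key observation: the double cover Spin(3) -> SO(3) sends R and -R to the same matrix (trace -\frac{11977}{48841} here), so the stated sign of the e_{1} e_{3} coefficient is what selects one sheet.


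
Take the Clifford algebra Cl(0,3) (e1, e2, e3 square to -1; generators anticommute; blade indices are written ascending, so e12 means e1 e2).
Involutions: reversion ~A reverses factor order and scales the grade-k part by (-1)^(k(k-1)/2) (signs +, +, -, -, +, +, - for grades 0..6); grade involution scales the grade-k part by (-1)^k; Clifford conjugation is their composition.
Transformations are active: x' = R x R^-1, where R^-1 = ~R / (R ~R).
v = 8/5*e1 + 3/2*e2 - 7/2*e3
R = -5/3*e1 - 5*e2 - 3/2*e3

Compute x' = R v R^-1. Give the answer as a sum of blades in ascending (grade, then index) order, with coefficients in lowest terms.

~R = -5/3*e1 - 5*e2 - 3/2*e3, and R ~R = -1081/36, so R^-1 = ~R / (-1081/36).
R v = 59/12 + 11/2*e12 + 247/30*e13 + 79/4*e23
Answer: -5698/5405*e1 + 297/2162*e2 + 8629/2162*e3


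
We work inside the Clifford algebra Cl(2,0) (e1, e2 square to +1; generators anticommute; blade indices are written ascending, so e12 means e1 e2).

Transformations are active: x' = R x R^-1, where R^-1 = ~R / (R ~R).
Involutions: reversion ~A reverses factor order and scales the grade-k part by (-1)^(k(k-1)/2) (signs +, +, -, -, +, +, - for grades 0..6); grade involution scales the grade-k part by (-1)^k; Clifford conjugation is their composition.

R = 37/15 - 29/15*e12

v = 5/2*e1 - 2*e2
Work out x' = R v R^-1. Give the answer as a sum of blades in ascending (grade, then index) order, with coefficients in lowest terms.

~R = 37/15 + 29/15*e12, and R ~R = 442/45, so R^-1 = ~R / (442/45).
R v = 301/30*e1 - 1/10*e2
Answer: 2806/1105*e1 + 4309/2210*e2


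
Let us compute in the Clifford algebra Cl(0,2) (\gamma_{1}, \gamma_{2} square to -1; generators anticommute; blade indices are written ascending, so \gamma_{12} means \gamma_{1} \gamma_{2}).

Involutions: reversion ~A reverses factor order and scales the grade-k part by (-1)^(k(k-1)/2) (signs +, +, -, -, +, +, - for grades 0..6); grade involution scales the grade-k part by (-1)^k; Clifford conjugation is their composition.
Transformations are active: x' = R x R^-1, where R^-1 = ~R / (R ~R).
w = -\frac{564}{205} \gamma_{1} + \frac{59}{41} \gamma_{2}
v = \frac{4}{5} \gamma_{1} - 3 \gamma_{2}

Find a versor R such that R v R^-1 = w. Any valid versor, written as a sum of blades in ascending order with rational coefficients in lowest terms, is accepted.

Why this works: both vectors square to -\frac{241}{25}, so q(v) = q(w) and R = v + w = -\frac{80}{41} \gamma_{1} - \frac{64}{41} \gamma_{2} carries v to w — its own direction survives, the complement (v - w)/2 flips.
Answer: -\frac{80}{41} \gamma_{1} - \frac{64}{41} \gamma_{2}


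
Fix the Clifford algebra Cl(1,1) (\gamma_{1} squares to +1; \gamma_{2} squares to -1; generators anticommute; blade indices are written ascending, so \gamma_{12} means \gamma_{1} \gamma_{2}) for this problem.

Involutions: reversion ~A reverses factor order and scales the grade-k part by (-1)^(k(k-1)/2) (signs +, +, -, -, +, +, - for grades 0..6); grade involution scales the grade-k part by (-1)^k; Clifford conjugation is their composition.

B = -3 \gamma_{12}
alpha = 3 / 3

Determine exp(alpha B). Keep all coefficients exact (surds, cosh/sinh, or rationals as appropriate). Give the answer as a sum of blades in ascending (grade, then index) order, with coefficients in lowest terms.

B^2 = (-3)^2*(\gamma_{12})^2 = 9*(+1) = 9 (a basis 2-blade squares to minus the product of its generators' squares).
B^2 = 9 — a positive square means the series sums to a boost: l = 3, alpha*l = 3, so exp(alpha B) = cosh(3) + (sinh(3)/3)*B = \cosh{\left(3 \right)} + (\frac{\sinh{\left(3 \right)}}{3})*B.
Answer: \cosh{\left(3 \right)} - \sinh{\left(3 \right)} \gamma_{12}


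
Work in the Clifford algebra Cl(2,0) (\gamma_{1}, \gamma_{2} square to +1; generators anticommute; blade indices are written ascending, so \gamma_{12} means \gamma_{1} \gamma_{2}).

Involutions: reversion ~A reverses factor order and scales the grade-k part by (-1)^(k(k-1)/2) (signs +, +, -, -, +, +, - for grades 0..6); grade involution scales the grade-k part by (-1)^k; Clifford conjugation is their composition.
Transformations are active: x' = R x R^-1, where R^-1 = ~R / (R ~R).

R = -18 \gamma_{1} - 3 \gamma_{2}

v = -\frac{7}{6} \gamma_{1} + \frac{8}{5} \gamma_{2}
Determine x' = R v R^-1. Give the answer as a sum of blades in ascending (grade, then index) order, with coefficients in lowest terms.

~R = -18 \gamma_{1} - 3 \gamma_{2}, and R ~R = 333, so R^-1 = ~R / (333).
R v = \frac{81}{5} - \frac{323}{10} \gamma_{12}
Answer: -\frac{649}{1110} \gamma_{1} - \frac{70}{37} \gamma_{2}


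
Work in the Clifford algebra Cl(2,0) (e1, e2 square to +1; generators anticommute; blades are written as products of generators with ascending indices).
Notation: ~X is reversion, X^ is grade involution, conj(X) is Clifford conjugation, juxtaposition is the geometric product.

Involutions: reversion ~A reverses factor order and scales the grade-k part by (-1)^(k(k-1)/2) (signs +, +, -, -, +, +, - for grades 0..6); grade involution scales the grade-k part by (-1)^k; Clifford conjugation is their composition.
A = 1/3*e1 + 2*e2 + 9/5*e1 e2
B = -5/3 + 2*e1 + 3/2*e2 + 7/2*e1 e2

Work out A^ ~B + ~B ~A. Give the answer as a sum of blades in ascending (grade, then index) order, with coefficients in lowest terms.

first term: 79/30 - 337/90*e1 + 9/10*e2 + 1/2*e1 e2
second term: -79/30 - 437/90*e1 - 173/30*e2 + 13/2*e1 e2
Answer: -43/5*e1 - 73/15*e2 + 7*e1 e2


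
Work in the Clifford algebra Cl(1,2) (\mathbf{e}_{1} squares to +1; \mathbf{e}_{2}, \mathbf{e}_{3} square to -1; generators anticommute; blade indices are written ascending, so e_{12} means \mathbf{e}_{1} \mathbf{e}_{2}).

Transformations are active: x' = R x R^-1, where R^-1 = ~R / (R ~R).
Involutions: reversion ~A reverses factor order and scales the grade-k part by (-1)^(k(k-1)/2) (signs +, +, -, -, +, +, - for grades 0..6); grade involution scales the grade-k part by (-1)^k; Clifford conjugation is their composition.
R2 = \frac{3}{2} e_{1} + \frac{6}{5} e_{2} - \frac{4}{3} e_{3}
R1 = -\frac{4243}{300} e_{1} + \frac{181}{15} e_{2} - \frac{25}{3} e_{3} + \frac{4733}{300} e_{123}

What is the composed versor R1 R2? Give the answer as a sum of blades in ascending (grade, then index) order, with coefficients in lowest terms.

Distribute over the terms of R2 (each basis-blade product reordered to ascending indices, repeated generators contracted through their squares):
R1 (\frac{3}{2} e_{1}) = -\frac{4243}{200} - \frac{181}{10} e_{12} + \frac{25}{2} e_{13} + \frac{4733}{200} e_{23}
R1 (\frac{6}{5} e_{2}) = -\frac{362}{25} - \frac{4243}{250} e_{12} + \frac{4733}{250} e_{13} + 10 e_{23}
R1 (-\frac{4}{3} e_{3}) = -\frac{100}{9} + \frac{4733}{225} e_{12} + \frac{4243}{225} e_{13} - \frac{724}{45} e_{23}
Summing the partial products and collecting blades:
Answer: -\frac{84251}{1800} - \frac{15791}{1125} e_{12} + \frac{56576}{1125} e_{13} + \frac{31637}{1800} e_{23}


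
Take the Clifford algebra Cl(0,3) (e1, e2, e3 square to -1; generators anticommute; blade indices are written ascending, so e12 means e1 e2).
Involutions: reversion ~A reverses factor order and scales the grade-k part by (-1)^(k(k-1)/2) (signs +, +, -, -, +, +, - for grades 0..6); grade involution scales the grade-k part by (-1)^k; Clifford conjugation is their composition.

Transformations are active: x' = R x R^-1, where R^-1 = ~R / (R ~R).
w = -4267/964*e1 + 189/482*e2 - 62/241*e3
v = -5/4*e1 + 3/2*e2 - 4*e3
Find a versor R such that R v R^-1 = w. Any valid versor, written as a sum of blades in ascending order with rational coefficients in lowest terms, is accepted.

Take R = v + w = -1368/241*e1 + 456/241*e2 - 1026/241*e3. Because q(v) = q(w) = -317/16, conjugation by R sends v exactly to w.
Answer: -1368/241*e1 + 456/241*e2 - 1026/241*e3


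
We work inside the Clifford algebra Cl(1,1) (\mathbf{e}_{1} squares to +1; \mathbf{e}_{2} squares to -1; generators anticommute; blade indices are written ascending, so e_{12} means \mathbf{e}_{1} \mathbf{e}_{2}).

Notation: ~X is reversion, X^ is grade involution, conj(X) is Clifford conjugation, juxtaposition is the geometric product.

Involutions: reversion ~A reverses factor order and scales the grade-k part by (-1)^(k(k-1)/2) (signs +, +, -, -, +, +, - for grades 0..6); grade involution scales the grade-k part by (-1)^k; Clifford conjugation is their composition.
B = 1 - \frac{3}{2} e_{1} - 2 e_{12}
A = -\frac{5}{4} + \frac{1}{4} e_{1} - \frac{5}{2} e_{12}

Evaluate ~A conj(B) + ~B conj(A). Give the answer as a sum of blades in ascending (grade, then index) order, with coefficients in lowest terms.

first term: \frac{33}{8} - \frac{13}{8} e_{1} - \frac{13}{4} e_{2}
second term: \frac{33}{8} + \frac{13}{8} e_{1} - \frac{13}{4} e_{2}
Answer: \frac{33}{4} - \frac{13}{2} e_{2}


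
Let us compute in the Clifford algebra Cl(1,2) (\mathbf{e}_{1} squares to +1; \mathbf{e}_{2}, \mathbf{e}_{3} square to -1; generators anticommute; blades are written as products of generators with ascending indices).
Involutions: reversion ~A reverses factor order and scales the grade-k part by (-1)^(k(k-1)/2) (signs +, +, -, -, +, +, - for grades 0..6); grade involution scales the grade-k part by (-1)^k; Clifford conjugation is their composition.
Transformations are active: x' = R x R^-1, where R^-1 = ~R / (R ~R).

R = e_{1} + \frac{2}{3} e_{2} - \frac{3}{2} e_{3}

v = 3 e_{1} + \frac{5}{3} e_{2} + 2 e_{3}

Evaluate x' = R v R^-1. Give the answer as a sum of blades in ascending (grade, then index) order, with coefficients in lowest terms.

~R = e_{1} + \frac{2}{3} e_{2} - \frac{3}{2} e_{3}, and R ~R = -\frac{61}{36}, so R^-1 = ~R / (-\frac{61}{36}).
R v = \frac{44}{9} - \frac{1}{3} e_{1} e_{2} + \frac{13}{2} e_{1} e_{3} + \frac{23}{6} e_{2} e_{3}
Answer: -\frac{535}{61} e_{1} - \frac{1009}{183} e_{2} + \frac{406}{61} e_{3}


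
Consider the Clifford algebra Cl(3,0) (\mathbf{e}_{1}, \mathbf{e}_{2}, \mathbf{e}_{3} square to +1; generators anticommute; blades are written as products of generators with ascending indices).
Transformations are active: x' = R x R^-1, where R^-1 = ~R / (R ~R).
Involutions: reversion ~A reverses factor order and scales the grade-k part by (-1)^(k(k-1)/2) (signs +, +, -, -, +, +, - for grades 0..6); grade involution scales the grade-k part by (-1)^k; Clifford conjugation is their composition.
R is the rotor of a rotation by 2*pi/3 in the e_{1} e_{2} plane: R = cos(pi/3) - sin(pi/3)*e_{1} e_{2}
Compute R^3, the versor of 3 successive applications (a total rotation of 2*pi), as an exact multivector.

The rotor phase is half the rotation angle and phases add under composition, so 3 steps in the e_{1} e_{2} plane accumulate phase 3*(pi/3) = \pi: R^3 = cos(\pi) - sin(\pi)*e_{1} e_{2}.
cos(\pi) = -1 and sin(\pi) = 0, so R^3 = -1. The total rotation 2*pi is 1 full turn, so every vector returns to itself, yet the rotor is -1, on the OTHER sheet of the double cover (an odd number of 2*pi turns).
Answer: -1


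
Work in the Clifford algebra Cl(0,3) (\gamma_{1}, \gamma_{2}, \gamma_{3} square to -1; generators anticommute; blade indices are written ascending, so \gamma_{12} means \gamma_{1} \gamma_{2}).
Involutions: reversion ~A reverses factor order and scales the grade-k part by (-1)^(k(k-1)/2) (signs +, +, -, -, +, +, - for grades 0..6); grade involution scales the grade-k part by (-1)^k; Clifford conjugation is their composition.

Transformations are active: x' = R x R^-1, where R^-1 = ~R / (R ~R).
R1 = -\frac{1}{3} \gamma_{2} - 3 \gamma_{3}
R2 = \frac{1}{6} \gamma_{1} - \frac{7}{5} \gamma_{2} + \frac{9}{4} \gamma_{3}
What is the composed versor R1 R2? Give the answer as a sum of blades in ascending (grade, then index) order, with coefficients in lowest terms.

Distribute over the terms of R1 (each basis-blade product reordered to ascending indices, repeated generators contracted through their squares):
(-\frac{1}{3} \gamma_{2}) R2 = -\frac{7}{15} + \frac{1}{18} \gamma_{12} - \frac{3}{4} \gamma_{23}
(-3 \gamma_{3}) R2 = \frac{27}{4} + \frac{1}{2} \gamma_{13} - \frac{21}{5} \gamma_{23}
Summing the partial products and collecting blades:
Answer: \frac{377}{60} + \frac{1}{18} \gamma_{12} + \frac{1}{2} \gamma_{13} - \frac{99}{20} \gamma_{23}


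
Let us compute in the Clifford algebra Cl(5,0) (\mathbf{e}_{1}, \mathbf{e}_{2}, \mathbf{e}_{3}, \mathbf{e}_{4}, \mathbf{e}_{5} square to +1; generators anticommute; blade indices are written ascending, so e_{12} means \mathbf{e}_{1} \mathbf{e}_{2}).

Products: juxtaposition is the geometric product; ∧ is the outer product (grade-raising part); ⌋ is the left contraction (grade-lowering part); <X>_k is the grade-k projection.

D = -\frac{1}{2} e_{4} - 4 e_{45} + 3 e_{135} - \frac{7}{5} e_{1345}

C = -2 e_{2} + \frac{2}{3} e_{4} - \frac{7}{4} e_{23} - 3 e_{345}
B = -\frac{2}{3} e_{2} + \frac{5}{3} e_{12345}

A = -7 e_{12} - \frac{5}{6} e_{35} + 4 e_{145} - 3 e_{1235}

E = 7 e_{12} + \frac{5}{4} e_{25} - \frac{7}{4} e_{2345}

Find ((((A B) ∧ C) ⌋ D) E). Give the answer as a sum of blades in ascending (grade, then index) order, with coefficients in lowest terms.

step 1: \frac{14}{3} e_{1} + 5 e_{4} - \frac{20}{3} e_{23} - \frac{25}{18} e_{124} + 2 e_{135} + \frac{5}{9} e_{235} + \frac{35}{3} e_{345} - \frac{8}{3} e_{1245}
step 2: -\frac{28}{3} e_{12} + \frac{28}{9} e_{14} + 10 e_{24} - \frac{49}{6} e_{123} - \frac{475}{36} e_{234} - 4 e_{1235} - \frac{46}{3} e_{1345} + \frac{620}{27} e_{2345}
step 3: \frac{322}{15} - \frac{196}{45} e_{35}
step 4: \frac{2254}{15} e_{12} - \frac{49}{9} e_{23} + \frac{343}{45} e_{24} + \frac{161}{6} e_{25} - \frac{1372}{45} e_{1235} - \frac{1127}{30} e_{2345}
Answer: \frac{2254}{15} e_{12} - \frac{49}{9} e_{23} + \frac{343}{45} e_{24} + \frac{161}{6} e_{25} - \frac{1372}{45} e_{1235} - \frac{1127}{30} e_{2345}


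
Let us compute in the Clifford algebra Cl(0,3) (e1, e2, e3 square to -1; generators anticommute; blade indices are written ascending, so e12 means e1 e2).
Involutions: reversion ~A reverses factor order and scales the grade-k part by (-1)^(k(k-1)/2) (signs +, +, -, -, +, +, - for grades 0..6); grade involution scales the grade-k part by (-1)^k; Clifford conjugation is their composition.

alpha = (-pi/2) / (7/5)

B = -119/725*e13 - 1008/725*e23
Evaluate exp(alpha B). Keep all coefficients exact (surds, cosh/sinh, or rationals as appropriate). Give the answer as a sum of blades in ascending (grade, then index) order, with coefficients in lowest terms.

B^2 term by term: the squares give (-119/725)^2*(e13)^2 + (-1008/725)^2*(e23)^2 = 14161/525625*(-1) + 1016064/525625*(-1) = -49/25 (each basis 2-blade squares to minus the product of its generators' squares); cross terms between blades sharing an index anticommute and cancel. So B^2 = -49/25.
B^2 = -49/25 — a negative square means the series sums to a rotation: l = 7/5, alpha*l = -pi/2, so exp(alpha B) = cos(-pi/2) + (sin(-pi/2)/(7/5))*B = 0 + (-5/7)*B.
Answer: 17/145*e13 + 144/145*e23


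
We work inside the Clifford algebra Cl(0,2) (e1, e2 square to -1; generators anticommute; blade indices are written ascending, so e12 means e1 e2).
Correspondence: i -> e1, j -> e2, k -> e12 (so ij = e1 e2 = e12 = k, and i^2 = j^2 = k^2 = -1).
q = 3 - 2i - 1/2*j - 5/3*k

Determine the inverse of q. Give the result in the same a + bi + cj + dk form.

In blades: q = 3 - 2*e1 - 1/2*e2 - 5/3*e12.
With qbar = 3 + 2*e1 + 1/2*e2 + 5/3*e12 (scalar fixed, mapped units negated), q qbar = 577/36 (the sum of squared coefficients), so q^-1 = qbar / (577/36) = 108/577 + 72/577*e1 + 18/577*e2 + 60/577*e12; translating back:
Answer: 108/577 + 72/577*i + 18/577*j + 60/577*k


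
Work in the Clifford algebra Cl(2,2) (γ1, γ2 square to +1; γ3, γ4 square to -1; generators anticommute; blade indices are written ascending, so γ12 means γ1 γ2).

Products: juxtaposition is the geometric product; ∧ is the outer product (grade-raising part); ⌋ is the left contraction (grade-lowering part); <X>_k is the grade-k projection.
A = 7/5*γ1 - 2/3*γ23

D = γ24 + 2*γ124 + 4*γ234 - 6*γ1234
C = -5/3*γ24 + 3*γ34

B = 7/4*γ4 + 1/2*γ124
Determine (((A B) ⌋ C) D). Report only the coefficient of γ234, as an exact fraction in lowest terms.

step 1: 49/20*γ14 + 7/10*γ24 + 1/3*γ134 - 7/6*γ234
step 2: -7/6
step 3: -7/6*γ24 - 7/3*γ124 - 14/3*γ234 + 7*γ1234
Answer: -14/3


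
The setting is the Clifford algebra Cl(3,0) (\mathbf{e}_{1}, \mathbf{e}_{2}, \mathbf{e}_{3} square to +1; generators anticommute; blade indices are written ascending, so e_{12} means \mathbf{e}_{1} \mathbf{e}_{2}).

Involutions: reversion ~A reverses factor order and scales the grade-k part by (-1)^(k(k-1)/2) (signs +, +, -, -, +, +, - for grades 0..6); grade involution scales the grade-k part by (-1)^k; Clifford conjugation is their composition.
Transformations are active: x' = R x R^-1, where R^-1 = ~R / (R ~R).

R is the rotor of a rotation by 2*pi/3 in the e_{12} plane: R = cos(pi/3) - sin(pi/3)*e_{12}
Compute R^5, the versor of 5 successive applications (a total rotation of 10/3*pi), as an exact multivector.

Half-angle bookkeeping: 5 applications in e_{12} add up to rotor phase 5*pi/3 = \frac{5 \pi}{3}, so R^5 = cos(\frac{5 \pi}{3}) - sin(\frac{5 \pi}{3})*e_{12}.
cos(\frac{5 \pi}{3}) = \frac{1}{2} and sin(\frac{5 \pi}{3}) = - \frac{\sqrt{3}}{2}, so R^5 = \frac{1}{2} + \frac{\sqrt{3}}{2} e_{12}. The net rotation is 4/3*pi (after discarding 1 full turn, each of which contributes a factor -1 to the rotor); the rotor keeps the half-angle phase exactly.
Answer: \frac{1}{2} + \frac{\sqrt{3}}{2} e_{12}


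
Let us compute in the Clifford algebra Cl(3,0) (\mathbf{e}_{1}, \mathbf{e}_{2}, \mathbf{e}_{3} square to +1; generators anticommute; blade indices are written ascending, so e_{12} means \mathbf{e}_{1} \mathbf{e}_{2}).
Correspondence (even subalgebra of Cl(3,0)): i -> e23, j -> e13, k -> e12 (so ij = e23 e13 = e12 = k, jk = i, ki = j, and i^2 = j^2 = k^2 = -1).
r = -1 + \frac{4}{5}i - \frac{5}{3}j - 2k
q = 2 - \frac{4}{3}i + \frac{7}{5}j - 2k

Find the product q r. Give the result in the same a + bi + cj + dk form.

In blades: q = 2 - 2 e_{12} + \frac{7}{5} e_{13} - \frac{4}{3} e_{23}, r = -1 - 2 e_{12} - \frac{5}{3} e_{13} + \frac{4}{5} e_{23}.
Distribute q over r term by term (generator squares from the signature, products reordered to ascending indices): (2)*r = -2 - 4 e_{12} - \frac{10}{3} e_{13} + \frac{8}{5} e_{23}; (-2 e_{12})*r = -4 + 2 e_{12} - \frac{8}{5} e_{13} - \frac{10}{3} e_{23}; (\frac{7}{5} e_{13})*r = \frac{7}{3} - \frac{28}{25} e_{12} - \frac{7}{5} e_{13} - \frac{14}{5} e_{23}; (-\frac{4}{3} e_{23})*r = \frac{16}{15} + \frac{20}{9} e_{12} - \frac{8}{3} e_{13} + \frac{4}{3} e_{23}.
Sum: -\frac{13}{5} - \frac{202}{225} e_{12} - 9 e_{13} - \frac{16}{5} e_{23}; translating back through the correspondence:
Answer: -\frac{13}{5} - \frac{16}{5}i - 9j - \frac{202}{225}k


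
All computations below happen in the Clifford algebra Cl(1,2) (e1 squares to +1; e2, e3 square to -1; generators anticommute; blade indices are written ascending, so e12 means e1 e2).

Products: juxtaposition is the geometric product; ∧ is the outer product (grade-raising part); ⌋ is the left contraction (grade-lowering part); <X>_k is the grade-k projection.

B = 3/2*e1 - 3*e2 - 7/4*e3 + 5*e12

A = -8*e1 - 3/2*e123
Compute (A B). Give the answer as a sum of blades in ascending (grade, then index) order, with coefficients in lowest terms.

step 1: -12 - 40*e2 - 15/2*e3 + 171/8*e12 + 37/2*e13 - 9/4*e23
Answer: -12 - 40*e2 - 15/2*e3 + 171/8*e12 + 37/2*e13 - 9/4*e23


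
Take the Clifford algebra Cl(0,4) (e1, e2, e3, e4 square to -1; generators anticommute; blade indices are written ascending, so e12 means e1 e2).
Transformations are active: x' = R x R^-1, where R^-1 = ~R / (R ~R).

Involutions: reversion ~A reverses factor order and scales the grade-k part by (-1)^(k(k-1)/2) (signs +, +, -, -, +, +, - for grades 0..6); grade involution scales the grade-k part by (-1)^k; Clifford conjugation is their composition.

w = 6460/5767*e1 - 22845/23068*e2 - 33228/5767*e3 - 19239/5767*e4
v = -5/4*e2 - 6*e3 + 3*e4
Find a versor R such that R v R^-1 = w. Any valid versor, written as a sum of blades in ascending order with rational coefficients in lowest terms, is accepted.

Since q(v) = q(w) = -745/16, the sum R = v + w = 6460/5767*e1 - 12920/5767*e2 - 67830/5767*e3 - 1938/5767*e4 does the job whenever invertible.
Answer: 6460/5767*e1 - 12920/5767*e2 - 67830/5767*e3 - 1938/5767*e4


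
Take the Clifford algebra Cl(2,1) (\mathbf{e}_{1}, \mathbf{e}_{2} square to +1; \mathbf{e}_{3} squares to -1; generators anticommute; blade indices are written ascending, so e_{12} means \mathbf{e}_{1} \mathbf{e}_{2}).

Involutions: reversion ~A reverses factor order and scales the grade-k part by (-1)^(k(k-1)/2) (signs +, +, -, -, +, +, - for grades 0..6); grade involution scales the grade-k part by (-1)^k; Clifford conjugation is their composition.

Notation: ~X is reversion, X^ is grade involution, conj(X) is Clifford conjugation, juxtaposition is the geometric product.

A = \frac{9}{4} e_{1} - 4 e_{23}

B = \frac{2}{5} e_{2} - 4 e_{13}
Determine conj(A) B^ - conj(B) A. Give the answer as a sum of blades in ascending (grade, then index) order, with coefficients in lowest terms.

first term: \frac{53}{5} e_{3} + \frac{169}{10} e_{12}
second term: -\frac{37}{5} e_{3} - \frac{151}{10} e_{12}
Answer: 18 e_{3} + 32 e_{12}


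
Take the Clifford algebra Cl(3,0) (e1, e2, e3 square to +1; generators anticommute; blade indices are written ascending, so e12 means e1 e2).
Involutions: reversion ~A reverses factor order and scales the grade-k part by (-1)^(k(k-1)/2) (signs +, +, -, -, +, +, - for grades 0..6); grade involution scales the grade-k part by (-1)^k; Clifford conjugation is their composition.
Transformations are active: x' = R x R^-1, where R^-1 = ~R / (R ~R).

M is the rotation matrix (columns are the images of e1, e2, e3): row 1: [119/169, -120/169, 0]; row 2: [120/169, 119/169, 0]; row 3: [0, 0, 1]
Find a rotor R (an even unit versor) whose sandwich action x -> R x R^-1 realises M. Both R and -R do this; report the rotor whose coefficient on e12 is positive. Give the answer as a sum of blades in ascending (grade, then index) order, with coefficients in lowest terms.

Method: write R = a + b12*e12 + b13*e13 + b23*e23 with a^2 + b12^2 + b13^2 + b23^2 = 1 (so R^-1 = ~R). Expanding the columns R e_j ~R gives tr M = 4a^2 - 1 and, from the antisymmetric part, M21 - M12 = -4a*b12, M13 - M31 = 4a*b13, M32 - M23 = -4a*b23.
Here tr M = 407/169, so a^2 = (1 + tr M)/4 = 144/169 and a = ±12/13. Taking a = 12/13: M21 - M12 = 240/169, M13 - M31 = 0, M32 - M23 = 0, giving b12 = -5/13, b13 = 0, b23 = 0, i.e. R = 12/13 - 5/13*e12.
Its e12 coefficient is negative, so report the other preimage -R.
Answer: -12/13 + 5/13*e12. Why the constraint matters: R and -R act identically through the sandwich — M has trace 407/169 either way — so only the sign condition on e12 picks one of the two preimages.


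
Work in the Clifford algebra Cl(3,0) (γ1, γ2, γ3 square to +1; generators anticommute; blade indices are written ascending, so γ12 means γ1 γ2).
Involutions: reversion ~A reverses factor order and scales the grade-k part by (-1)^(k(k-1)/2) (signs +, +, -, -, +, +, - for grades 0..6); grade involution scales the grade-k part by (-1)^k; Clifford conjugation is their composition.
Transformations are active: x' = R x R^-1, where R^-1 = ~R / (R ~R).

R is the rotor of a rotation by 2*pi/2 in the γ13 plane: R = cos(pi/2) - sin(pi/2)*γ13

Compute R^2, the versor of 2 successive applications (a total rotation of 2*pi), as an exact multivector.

Because a rotor carries half the rotation angle, composing 2 copies of this γ13-plane rotor multiplies the phase: 2*(pi/2) = pi, hence R^2 = cos(pi) - sin(pi)*γ13.
cos(pi) = -1 and sin(pi) = 0, so R^2 = -1. The total rotation 2*pi is 1 full turn, so every vector returns to itself, yet the rotor is -1, on the OTHER sheet of the double cover (an odd number of 2*pi turns).
Answer: -1
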